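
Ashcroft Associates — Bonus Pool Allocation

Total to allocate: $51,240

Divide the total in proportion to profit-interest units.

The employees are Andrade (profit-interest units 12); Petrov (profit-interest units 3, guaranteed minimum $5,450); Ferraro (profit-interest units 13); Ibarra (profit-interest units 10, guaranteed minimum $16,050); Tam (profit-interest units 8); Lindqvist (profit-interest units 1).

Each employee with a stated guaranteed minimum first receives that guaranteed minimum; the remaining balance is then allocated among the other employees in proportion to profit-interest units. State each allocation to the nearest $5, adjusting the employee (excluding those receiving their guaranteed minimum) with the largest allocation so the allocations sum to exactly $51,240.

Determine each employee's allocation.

Andrade: $10,495 | Petrov: $5,450 | Ferraro: $11,370 | Ibarra: $16,050 | Tam: $7,000 | Lindqvist: $875

Minimums first: Petrov $5,450; Ibarra $16,050. Remaining pool $29,740.
Remaining pool split over remaining profit-interest units 34: Andrade 10,496.47 → $10,495; Ferraro 11,371.18 → $11,370; Tam 6,997.65 → $7,000; Lindqvist 874.71 → $875.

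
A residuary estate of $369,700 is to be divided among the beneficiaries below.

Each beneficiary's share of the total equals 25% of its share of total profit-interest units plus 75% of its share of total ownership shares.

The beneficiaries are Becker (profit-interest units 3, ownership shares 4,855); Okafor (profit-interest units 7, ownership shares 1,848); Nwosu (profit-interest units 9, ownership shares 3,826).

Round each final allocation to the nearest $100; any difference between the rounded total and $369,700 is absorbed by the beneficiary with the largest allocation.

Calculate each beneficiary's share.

Totals — profit-interest units 19, ownership shares 10,529.
Blended shares (25% profit-interest units + 75% ownership shares): Becker 0.3853; Okafor 0.2237; Nwosu 0.3910.
Proportional shares: Becker 142,446.98; Okafor 82,717.30; Nwosu 144,535.71.
At nearest $100: Becker $142,400; Okafor $82,700; Nwosu $144,500. Sum = $369,600.
Difference $369,700 − $369,600 = +$100 applied to largest allocation (Nwosu): Nwosu becomes $144,600.

Becker: $142,400 | Okafor: $82,700 | Nwosu: $144,600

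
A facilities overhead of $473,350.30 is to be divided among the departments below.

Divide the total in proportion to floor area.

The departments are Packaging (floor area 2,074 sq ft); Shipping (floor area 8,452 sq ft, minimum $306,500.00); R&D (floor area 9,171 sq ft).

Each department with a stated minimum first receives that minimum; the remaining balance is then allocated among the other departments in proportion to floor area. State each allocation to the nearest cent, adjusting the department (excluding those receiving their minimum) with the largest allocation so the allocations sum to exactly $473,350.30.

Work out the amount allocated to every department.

Packaging: $30,773.46 | Shipping: $306,500.00 | R&D: $136,076.84

Guaranteed amounts: Shipping $306,500.00. Residual $166,850.30.
Residual split over remaining floor area 11,245: Packaging 30,773.4568 → $30,773.46; R&D 136,076.8432 → $136,076.84.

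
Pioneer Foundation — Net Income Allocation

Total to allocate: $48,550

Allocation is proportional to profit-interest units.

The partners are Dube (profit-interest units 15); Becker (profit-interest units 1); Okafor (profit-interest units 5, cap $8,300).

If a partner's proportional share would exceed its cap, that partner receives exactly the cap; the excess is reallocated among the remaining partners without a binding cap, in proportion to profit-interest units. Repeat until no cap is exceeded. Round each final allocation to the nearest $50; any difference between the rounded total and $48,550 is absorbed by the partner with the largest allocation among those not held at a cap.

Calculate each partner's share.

Dube: $37,750; Becker: $2,500; Okafor: $8,300

Combined profit-interest units = 21.
Pro-rata shares before constraints: Dube 34,678.57; Becker 2,311.90; Okafor 11,559.52.
Held at cap: Okafor ($8,300); remaining pool $40,250 reallocated over remaining profit-interest units 16.
Redistributed shares: Dube 37,734.38 → $37,750; Becker 2,515.62 → $2,500.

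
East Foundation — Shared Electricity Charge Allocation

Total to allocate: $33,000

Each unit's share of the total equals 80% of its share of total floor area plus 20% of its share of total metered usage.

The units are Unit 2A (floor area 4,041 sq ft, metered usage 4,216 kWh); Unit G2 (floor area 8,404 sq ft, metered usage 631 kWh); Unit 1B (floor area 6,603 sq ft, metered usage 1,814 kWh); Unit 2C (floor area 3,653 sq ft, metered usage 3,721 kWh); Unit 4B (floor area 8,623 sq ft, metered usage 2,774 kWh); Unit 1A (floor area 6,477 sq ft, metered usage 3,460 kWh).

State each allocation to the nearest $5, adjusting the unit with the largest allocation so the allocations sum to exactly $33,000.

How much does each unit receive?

Floor area total 37,801; metered usage total 16,616.
Combined weights (80% floor area + 20% metered usage): Unit 2A 0.1363; Unit G2 0.1855; Unit 1B 0.1616; Unit 2C 0.1221; Unit 4B 0.2159; Unit 1A 0.1787.
Proportional shares: Unit 2A 4,496.84; Unit G2 6,119.94; Unit 1B 5,332.03; Unit 2C 4,029.24; Unit 4B 7,124.11; Unit 1A 5,897.84.
At nearest $5: Unit 2A $4,495; Unit G2 $6,120; Unit 1B $5,330; Unit 2C $4,030; Unit 4B $7,125; Unit 1A $5,900. Sum = $33,000.
Sum already equals the total — no adjustment.

Unit 2A: $4,495 · Unit G2: $6,120 · Unit 1B: $5,330 · Unit 2C: $4,030 · Unit 4B: $7,125 · Unit 1A: $5,900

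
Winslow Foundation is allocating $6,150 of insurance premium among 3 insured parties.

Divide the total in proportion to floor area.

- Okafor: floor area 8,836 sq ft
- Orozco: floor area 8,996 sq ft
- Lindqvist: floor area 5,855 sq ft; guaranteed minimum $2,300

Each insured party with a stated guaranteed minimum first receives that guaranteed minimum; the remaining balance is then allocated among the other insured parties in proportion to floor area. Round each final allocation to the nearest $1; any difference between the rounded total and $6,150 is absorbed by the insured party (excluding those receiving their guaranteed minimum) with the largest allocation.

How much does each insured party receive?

Guaranteed amounts: Lindqvist $2,300. Remaining pool $3,850.
Remaining pool split over remaining floor area 17,832: Okafor 1,907.73 → $1,908; Orozco 1,942.27 → $1,942.

Okafor: $1,908 · Orozco: $1,942 · Lindqvist: $2,300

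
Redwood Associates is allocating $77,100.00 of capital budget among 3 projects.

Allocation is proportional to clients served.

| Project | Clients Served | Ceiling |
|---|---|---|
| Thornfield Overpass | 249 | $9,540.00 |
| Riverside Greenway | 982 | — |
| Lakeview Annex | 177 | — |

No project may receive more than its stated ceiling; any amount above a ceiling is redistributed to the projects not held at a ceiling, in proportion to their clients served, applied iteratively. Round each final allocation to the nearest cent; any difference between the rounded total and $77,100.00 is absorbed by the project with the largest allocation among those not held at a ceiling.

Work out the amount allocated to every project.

Clients served total: 1,408.
Pro-rata shares before constraints: Thornfield Overpass 13,634.8722; Riverside Greenway 53,772.8693; Lakeview Annex 9,692.2585.
Capped: Thornfield Overpass ($9,540.00); residual $67,560.00 reallocated over remaining clients served 1,159.
Redistributed shares: Riverside Greenway 57,242.3814 → $57,242.38; Lakeview Annex 10,317.6186 → $10,317.62.

Thornfield Overpass: $9,540.00 | Riverside Greenway: $57,242.38 | Lakeview Annex: $10,317.62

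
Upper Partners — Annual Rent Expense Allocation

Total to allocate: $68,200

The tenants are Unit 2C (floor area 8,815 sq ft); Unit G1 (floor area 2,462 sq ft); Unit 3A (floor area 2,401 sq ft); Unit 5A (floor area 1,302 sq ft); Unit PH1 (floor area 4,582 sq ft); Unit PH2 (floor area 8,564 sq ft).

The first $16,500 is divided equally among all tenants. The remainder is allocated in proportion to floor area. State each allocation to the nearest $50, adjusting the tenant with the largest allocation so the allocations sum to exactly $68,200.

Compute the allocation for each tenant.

Unit 2C: $18,950 | Unit G1: $7,300 | Unit 3A: $7,150 | Unit 5A: $5,150 | Unit PH1: $11,150 | Unit PH2: $18,500

First tranche $16,500 split equally: $2,750 each.
Remainder $51,700 by floor area (total 28,126): Unit 2C 16,203.35 → $16,200; Unit G1 4,525.54 → $4,550; Unit 3A 4,413.41 → $4,400; Unit 5A 2,393.28 → $2,400; Unit PH1 8,422.43 → $8,400; Unit PH2 15,741.98 → $15,750.
Totals: Unit 2C $2,750 + $16,200 = $18,950; Unit G1 $2,750 + $4,550 = $7,300; Unit 3A $2,750 + $4,400 = $7,150; Unit 5A $2,750 + $2,400 = $5,150; Unit PH1 $2,750 + $8,400 = $11,150; Unit PH2 $2,750 + $15,750 = $18,500.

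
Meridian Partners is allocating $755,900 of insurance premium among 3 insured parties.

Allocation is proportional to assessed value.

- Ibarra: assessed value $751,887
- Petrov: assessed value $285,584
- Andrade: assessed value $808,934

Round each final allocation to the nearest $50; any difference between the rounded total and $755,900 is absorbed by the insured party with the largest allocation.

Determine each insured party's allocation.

Ibarra: $307,800; Petrov: $116,900; Andrade: $331,200

Assessed value total: 1,846,405.
Raw shares: Ibarra 751,887/1,846,405 × $755,900 = 307,815.12; Petrov 285,584/1,846,405 × $755,900 = 116,915.27; Andrade 808,934/1,846,405 × $755,900 = 331,169.60.
At nearest $50: Ibarra $307,800; Petrov $116,900; Andrade $331,150. Sum = $755,850.
Difference $755,900 − $755,850 = +$50 applied to largest allocation (Andrade): Andrade becomes $331,200.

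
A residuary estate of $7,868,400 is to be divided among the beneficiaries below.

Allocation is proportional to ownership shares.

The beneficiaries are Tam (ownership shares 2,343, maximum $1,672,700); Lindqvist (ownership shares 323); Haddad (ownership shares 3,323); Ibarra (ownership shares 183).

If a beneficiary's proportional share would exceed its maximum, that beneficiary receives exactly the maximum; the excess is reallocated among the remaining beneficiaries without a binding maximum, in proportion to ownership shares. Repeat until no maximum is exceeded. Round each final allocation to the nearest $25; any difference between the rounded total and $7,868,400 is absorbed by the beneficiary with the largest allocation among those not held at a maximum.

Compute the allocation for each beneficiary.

Total ownership shares = 6,172.
Pro-rata shares before constraints: Tam 2,986,983.34; Lindqvist 411,777.90; Haddad 4,236,340.44; Ibarra 233,298.31.
Held at cap: Tam ($1,672,700); residual $6,195,700 reallocated over remaining ownership shares 3,829.
Remaining shares: Lindqvist 522,645.89 → $522,650; Haddad 5,376,942.05 → $5,376,950; Ibarra 296,112.07 → $296,100.

Tam: $1,672,700 | Lindqvist: $522,650 | Haddad: $5,376,950 | Ibarra: $296,100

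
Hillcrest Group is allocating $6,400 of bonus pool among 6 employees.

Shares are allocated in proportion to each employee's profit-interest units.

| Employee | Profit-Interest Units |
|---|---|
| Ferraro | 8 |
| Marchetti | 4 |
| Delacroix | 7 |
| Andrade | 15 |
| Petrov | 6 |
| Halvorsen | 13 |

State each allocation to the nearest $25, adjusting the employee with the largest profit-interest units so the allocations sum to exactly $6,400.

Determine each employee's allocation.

Ferraro: $975 · Marchetti: $475 · Delacroix: $850 · Andrade: $1,800 · Petrov: $725 · Halvorsen: $1,575

Total profit-interest units = 8 + 4 + 7 + 15 + 6 + 13 = 53.
Pro-rata amounts: Ferraro 966.04; Marchetti 483.02; Delacroix 845.28; Andrade 1,811.32; Petrov 724.53; Halvorsen 1,569.81.
After rounding ($25): Ferraro $975; Marchetti $475; Delacroix $850; Andrade $1,800; Petrov $725; Halvorsen $1,575. Sum = $6,400.
No rounding difference to absorb.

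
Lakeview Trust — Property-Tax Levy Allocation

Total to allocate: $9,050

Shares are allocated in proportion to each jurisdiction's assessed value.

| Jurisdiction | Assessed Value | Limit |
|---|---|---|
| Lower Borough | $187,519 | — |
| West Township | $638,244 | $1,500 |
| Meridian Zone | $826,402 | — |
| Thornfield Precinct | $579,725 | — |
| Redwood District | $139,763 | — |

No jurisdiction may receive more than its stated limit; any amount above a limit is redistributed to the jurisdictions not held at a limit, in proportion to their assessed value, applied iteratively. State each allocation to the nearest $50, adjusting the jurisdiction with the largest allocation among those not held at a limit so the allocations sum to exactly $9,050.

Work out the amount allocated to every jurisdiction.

Sum of assessed value: 2,371,653.
Unconstrained shares: Lower Borough 715.55; West Township 2,435.48; Meridian Zone 3,153.47; Thornfield Precinct 2,212.17; Redwood District 533.32.
Held at cap: West Township ($1,500); residual $7,550 reallocated over remaining assessed value 1,733,409.
Redistributed shares: Lower Borough 816.75 → $800; Meridian Zone 3,599.46 → $3,600; Thornfield Precinct 2,525.04 → $2,550; Redwood District 608.75 → $600.

Lower Borough: $800 · West Township: $1,500 · Meridian Zone: $3,600 · Thornfield Precinct: $2,550 · Redwood District: $600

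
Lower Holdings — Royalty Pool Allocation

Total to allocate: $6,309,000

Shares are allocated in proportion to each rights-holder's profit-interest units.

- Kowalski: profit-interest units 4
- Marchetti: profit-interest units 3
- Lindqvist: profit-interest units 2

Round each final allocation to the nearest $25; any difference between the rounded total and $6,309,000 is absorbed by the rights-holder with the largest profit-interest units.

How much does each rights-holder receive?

Kowalski: $2,804,000; Marchetti: $2,103,000; Lindqvist: $1,402,000

Combined profit-interest units = 4 + 3 + 2 = 9.
Proportional shares: Kowalski 2,804,000.00; Marchetti 2,103,000.00; Lindqvist 1,402,000.00.
Rounded to nearest $25: Kowalski $2,804,000; Marchetti $2,103,000; Lindqvist $1,402,000. Sum = $6,309,000.
Rounded total matches; no reconciliation needed.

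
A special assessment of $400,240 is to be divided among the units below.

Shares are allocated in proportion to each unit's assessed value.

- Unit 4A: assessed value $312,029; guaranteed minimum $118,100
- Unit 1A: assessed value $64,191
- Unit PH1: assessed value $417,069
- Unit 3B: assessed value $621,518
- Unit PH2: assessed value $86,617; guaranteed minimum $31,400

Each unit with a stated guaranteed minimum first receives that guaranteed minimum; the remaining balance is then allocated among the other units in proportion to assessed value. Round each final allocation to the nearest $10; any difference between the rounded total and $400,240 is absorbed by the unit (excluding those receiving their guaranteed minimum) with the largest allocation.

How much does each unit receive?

Unit 4A: $118,100; Unit 1A: $14,600; Unit PH1: $94,830; Unit 3B: $141,310; Unit PH2: $31,400

Guaranteed amounts: Unit 4A $118,100; Unit PH2 $31,400. Residual $250,740.
Residual split over remaining assessed value 1,102,778: Unit 1A 14,595.19 → $14,600; Unit PH1 94,829.50 → $94,830; Unit 3B 141,315.32 → $141,320.
Rounding difference −$10 applied to Unit 3B → $141,310.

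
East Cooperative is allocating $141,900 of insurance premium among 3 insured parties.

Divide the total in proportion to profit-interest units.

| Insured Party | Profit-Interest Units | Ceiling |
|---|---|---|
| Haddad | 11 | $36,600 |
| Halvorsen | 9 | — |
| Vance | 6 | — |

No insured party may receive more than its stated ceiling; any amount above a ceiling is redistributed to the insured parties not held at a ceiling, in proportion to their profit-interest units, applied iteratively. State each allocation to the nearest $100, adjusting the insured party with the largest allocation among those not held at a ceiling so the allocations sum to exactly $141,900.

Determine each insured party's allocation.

Haddad: $36,600 · Halvorsen: $63,200 · Vance: $42,100

Total profit-interest units = 26.
Proportional shares (ignoring caps): Haddad 60,034.62; Halvorsen 49,119.23; Vance 32,746.15.
Held at cap: Haddad ($36,600); balance $105,300 reallocated over remaining profit-interest units 15.
Remaining shares: Halvorsen 63,180.00 → $63,200; Vance 42,120.00 → $42,100.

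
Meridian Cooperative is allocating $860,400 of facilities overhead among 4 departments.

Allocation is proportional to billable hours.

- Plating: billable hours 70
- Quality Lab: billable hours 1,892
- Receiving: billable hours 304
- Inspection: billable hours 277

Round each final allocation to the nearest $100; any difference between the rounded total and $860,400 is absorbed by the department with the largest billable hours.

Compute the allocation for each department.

Total billable hours = 70 + 1,892 + 304 + 277 = 2,543.
Raw shares: Plating 23,683.84; Quality Lab 640,140.31; Receiving 102,855.52; Inspection 93,720.33.
At nearest $100: Plating $23,700; Quality Lab $640,100; Receiving $102,900; Inspection $93,700. Sum = $860,400.
Rounded total matches; no reconciliation needed.

Plating: $23,700; Quality Lab: $640,100; Receiving: $102,900; Inspection: $93,700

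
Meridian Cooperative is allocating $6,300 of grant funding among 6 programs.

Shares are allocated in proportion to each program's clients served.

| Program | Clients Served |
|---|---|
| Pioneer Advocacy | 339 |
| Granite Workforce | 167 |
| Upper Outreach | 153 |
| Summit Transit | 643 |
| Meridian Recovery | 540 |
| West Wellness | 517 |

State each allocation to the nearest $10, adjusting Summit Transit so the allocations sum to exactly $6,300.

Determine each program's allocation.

Pioneer Advocacy: $910 · Granite Workforce: $450 · Upper Outreach: $410 · Summit Transit: $1,710 · Meridian Recovery: $1,440 · West Wellness: $1,380

Total clients served = 2,359.
Raw shares: Pioneer Advocacy 339/2,359 × $6,300 = 905.34; Granite Workforce 167/2,359 × $6,300 = 445.99; Upper Outreach 153/2,359 × $6,300 = 408.61; Summit Transit 643/2,359 × $6,300 = 1,717.21; Meridian Recovery 540/2,359 × $6,300 = 1,442.14; West Wellness 517/2,359 × $6,300 = 1,380.71.
At nearest $10: Pioneer Advocacy $910; Granite Workforce $450; Upper Outreach $410; Summit Transit $1,720; Meridian Recovery $1,440; West Wellness $1,380. Sum = $6,310.
Difference $6,300 − $6,310 = −$10 applied to Summit Transit: Summit Transit becomes $1,710.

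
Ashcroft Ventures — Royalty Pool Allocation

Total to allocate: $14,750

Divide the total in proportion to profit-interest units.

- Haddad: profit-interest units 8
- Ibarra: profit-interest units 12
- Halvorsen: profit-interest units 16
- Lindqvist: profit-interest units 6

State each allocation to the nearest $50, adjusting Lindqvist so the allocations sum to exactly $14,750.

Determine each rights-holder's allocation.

Profit-interest units total: 42.
Pro-rata amounts: Haddad 8/42 × $14,750 = 2,809.52; Ibarra 12/42 × $14,750 = 4,214.29; Halvorsen 16/42 × $14,750 = 5,619.05; Lindqvist 6/42 × $14,750 = 2,107.14.
At nearest $50: Haddad $2,800; Ibarra $4,200; Halvorsen $5,600; Lindqvist $2,100. Sum = $14,700.
Difference $14,750 − $14,700 = +$50 applied to Lindqvist: Lindqvist becomes $2,150.

Haddad: $2,800 · Ibarra: $4,200 · Halvorsen: $5,600 · Lindqvist: $2,150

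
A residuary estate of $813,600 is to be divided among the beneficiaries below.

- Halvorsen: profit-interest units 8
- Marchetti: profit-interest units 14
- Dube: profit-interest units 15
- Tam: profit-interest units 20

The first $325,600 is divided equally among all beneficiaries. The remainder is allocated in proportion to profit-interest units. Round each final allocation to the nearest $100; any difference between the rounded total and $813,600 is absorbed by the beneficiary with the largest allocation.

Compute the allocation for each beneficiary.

Equal tier: $325,600 ÷ 4 = $81,400 apiece.
Remainder $488,000 by profit-interest units (total 57): Halvorsen 68,491.23 → $68,500; Marchetti 119,859.65 → $119,900; Dube 128,421.05 → $128,400; Tam 171,228.07 → $171,200.
Totals: Halvorsen $81,400 + $68,500 = $149,900; Marchetti $81,400 + $119,900 = $201,300; Dube $81,400 + $128,400 = $209,800; Tam $81,400 + $171,200 = $252,600.

Halvorsen: $149,900 · Marchetti: $201,300 · Dube: $209,800 · Tam: $252,600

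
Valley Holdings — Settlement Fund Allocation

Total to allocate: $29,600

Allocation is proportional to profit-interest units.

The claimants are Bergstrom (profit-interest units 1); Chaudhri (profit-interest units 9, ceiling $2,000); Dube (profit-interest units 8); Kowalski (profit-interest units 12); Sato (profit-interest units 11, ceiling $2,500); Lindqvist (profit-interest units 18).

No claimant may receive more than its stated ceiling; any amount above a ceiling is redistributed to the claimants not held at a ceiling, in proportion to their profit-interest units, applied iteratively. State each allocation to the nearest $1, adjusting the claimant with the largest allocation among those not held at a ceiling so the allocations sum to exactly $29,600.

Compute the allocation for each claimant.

Bergstrom: $644; Chaudhri: $2,000; Dube: $5,149; Kowalski: $7,723; Sato: $2,500; Lindqvist: $11,584

Profit-interest units total: 59.
Unconstrained shares: Bergstrom 501.69; Chaudhri 4,515.25; Dube 4,013.56; Kowalski 6,020.34; Sato 5,518.64; Lindqvist 9,030.51.
Held at cap: Chaudhri ($2,000), Sato ($2,500); remaining pool $25,100 reallocated over remaining profit-interest units 39.
Remaining shares: Bergstrom 643.59 → $644; Dube 5,148.72 → $5,149; Kowalski 7,723.08 → $7,723; Lindqvist 11,584.62 → $11,585.
Rounding difference −$1 applied to Lindqvist → $11,584.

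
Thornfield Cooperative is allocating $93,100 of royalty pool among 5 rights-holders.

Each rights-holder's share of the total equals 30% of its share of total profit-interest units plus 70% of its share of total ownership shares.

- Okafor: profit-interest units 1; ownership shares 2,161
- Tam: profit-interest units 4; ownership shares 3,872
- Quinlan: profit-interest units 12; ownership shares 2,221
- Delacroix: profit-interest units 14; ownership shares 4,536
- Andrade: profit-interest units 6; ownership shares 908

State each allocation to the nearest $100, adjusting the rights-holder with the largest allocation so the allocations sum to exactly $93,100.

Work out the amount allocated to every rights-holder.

Okafor: $11,000; Tam: $21,400; Quinlan: $19,600; Delacroix: $32,300; Andrade: $8,800

Totals — profit-interest units 37, ownership shares 13,698.
Composite weights (30% profit-interest units + 70% ownership shares): Okafor 0.1185; Tam 0.2303; Quinlan 0.2108; Delacroix 0.3453; Andrade 0.0950.
Pro-rata amounts: Okafor 11,036.10; Tam 21,441.00; Quinlan 19,625.07; Delacroix 32,148.71; Andrade 8,849.12.
After rounding ($100): Okafor $11,000; Tam $21,400; Quinlan $19,600; Delacroix $32,100; Andrade $8,800. Sum = $92,900.
Difference $93,100 − $92,900 = +$200 applied to largest allocation (Delacroix): Delacroix becomes $32,300.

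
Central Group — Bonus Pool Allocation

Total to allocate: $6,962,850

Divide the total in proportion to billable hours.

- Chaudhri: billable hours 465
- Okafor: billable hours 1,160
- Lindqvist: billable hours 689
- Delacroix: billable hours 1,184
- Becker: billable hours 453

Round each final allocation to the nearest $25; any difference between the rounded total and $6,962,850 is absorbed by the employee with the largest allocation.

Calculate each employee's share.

Chaudhri: $819,475; Okafor: $2,044,275; Lindqvist: $1,214,225; Delacroix: $2,086,550; Becker: $798,325

Sum of billable hours: 3,951.
Pro-rata amounts: Chaudhri 465/3,951 × $6,962,850 = 819,469.82; Okafor 1,160/3,951 × $6,962,850 = 2,044,268.79; Lindqvist 689/3,951 × $6,962,850 = 1,214,225.17; Delacroix 1,184/3,951 × $6,962,850 = 2,086,564.01; Becker 453/3,951 × $6,962,850 = 798,322.21.
Rounded to nearest $25: Chaudhri $819,475; Okafor $2,044,275; Lindqvist $1,214,225; Delacroix $2,086,575; Becker $798,325. Sum = $6,962,875.
Difference $6,962,850 − $6,962,875 = −$25 applied to largest allocation (Delacroix): Delacroix becomes $2,086,550.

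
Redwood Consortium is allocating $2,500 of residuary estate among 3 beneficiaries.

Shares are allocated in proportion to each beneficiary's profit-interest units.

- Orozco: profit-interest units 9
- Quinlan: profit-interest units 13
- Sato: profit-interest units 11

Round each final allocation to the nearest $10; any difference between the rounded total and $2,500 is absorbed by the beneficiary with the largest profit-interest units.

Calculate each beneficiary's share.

Orozco: $680 · Quinlan: $990 · Sato: $830

Profit-interest units total: 33.
Raw shares: Orozco 9/33 × $2,500 = 681.82; Quinlan 13/33 × $2,500 = 984.85; Sato 11/33 × $2,500 = 833.33.
After rounding ($10): Orozco $680; Quinlan $980; Sato $830. Sum = $2,490.
Difference $2,500 − $2,490 = +$10 applied to largest profit-interest units (Quinlan): Quinlan becomes $990.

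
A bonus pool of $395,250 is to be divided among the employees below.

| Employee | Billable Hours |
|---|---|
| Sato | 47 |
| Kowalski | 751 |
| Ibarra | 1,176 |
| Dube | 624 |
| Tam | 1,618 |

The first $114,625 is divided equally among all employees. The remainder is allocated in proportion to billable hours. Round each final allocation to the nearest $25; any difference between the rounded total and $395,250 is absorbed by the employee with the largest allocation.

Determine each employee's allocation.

First tranche $114,625 split equally: $22,925 each.
Remainder $280,625 by billable hours (total 4,216): Sato 3,128.41 → $3,125; Kowalski 49,987.99 → $50,000; Ibarra 78,276.80 → $78,275; Dube 41,534.63 → $41,525; Tam 107,697.17 → $107,700.
Totals: Sato $22,925 + $3,125 = $26,050; Kowalski $22,925 + $50,000 = $72,925; Ibarra $22,925 + $78,275 = $101,200; Dube $22,925 + $41,525 = $64,450; Tam $22,925 + $107,700 = $130,625.

Sato: $26,050; Kowalski: $72,925; Ibarra: $101,200; Dube: $64,450; Tam: $130,625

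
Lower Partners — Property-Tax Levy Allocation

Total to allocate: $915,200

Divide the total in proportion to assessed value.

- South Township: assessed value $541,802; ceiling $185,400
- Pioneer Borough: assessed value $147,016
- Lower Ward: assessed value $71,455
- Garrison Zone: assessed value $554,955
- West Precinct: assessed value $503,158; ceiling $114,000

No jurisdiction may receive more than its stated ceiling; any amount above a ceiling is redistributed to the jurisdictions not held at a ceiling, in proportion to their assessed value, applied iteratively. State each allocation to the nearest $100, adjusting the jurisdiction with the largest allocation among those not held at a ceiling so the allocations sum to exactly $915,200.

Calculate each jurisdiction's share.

Combined assessed value = 1,818,386.
Unconstrained shares: South Township 272,690.83; Pioneer Borough 73,993.66; Lower Ward 35,963.55; Garrison Zone 279,310.78; West Precinct 253,241.17.
Capped: South Township ($185,400), West Precinct ($114,000); remaining pool $615,800 reallocated over remaining assessed value 773,426.
Remaining shares: Pioneer Borough 117,053.80 → $117,100; Lower Ward 56,892.31 → $56,900; Garrison Zone 441,853.89 → $441,900.
Rounding difference −$100 applied to Garrison Zone → $441,800.

South Township: $185,400; Pioneer Borough: $117,100; Lower Ward: $56,900; Garrison Zone: $441,800; West Precinct: $114,000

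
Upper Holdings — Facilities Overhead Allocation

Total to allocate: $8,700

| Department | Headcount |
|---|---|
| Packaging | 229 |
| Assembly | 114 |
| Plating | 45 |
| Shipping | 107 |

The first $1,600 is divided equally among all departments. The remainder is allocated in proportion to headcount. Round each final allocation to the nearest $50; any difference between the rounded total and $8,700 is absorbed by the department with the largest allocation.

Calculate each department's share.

$1,600 shared equally gives $400 per department.
Remainder $7,100 by headcount (total 495): Packaging 3,284.65 → $3,300; Assembly 1,635.15 → $1,650; Plating 645.45 → $650; Shipping 1,534.75 → $1,550.
Rounding difference −$50 on remainder applied to Packaging.
Totals: Packaging $400 + $3,250 = $3,650; Assembly $400 + $1,650 = $2,050; Plating $400 + $650 = $1,050; Shipping $400 + $1,550 = $1,950.

Packaging: $3,650; Assembly: $2,050; Plating: $1,050; Shipping: $1,950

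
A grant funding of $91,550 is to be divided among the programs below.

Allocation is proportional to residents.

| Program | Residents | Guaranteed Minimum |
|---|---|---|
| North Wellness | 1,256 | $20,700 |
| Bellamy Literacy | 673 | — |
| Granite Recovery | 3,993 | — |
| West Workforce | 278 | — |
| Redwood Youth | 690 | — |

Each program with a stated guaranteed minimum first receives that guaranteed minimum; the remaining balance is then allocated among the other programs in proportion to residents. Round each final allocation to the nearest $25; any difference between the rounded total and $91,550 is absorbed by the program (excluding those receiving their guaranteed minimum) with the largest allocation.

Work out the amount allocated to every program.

Minimums first: North Wellness $20,700. Balance $70,850.
Balance split over remaining residents 5,634: Bellamy Literacy 8,463.27 → $8,475; Granite Recovery 50,213.71 → $50,225; West Workforce 3,495.97 → $3,500; Redwood Youth 8,677.05 → $8,675.
Rounding difference −$25 applied to Granite Recovery → $50,200.

North Wellness: $20,700; Bellamy Literacy: $8,475; Granite Recovery: $50,200; West Workforce: $3,500; Redwood Youth: $8,675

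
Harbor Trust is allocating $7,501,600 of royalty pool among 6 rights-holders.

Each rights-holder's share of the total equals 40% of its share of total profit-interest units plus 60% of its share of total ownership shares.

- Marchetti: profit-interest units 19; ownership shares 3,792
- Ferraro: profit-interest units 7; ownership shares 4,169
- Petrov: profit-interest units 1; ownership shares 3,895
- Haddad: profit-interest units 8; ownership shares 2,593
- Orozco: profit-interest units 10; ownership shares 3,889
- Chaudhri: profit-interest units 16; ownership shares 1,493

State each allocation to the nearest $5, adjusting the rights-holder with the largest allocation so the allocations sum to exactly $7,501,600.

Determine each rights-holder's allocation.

Marchetti: $1,795,275 · Ferraro: $1,290,555 · Petrov: $933,225 · Haddad: $982,050 · Orozco: $1,374,580 · Chaudhri: $1,125,915

Profit-interest units total 61; ownership shares total 19,831.
Combined weights (40% profit-interest units + 60% ownership shares): Marchetti 0.2393; Ferraro 0.1720; Petrov 0.1244; Haddad 0.1309; Orozco 0.1832; Chaudhri 0.1501.
Raw shares: Marchetti 1,795,280.12; Ferraro 1,290,556.41; Petrov 933,222.85; Haddad 982,049.04; Orozco 1,374,578.43; Chaudhri 1,125,913.15.
Rounded to nearest $5: Marchetti $1,795,280; Ferraro $1,290,555; Petrov $933,225; Haddad $982,050; Orozco $1,374,580; Chaudhri $1,125,915. Sum = $7,501,605.
Difference $7,501,600 − $7,501,605 = −$5 applied to largest allocation (Marchetti): Marchetti becomes $1,795,275.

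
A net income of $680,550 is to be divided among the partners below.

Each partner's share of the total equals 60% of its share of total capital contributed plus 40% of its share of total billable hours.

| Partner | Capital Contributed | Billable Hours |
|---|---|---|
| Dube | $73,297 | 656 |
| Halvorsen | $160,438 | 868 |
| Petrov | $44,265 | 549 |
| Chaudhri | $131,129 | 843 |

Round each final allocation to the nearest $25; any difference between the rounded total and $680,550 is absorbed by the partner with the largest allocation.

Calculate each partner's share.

Capital contributed total 409,129; billable hours total 2,916.
Combined weights (60% capital contributed + 40% billable hours): Dube 0.1975; Halvorsen 0.3544; Petrov 0.1402; Chaudhri 0.3079.
Proportional shares: Dube 134,394.02; Halvorsen 241,155.87; Petrov 95,429.85; Chaudhri 209,570.26.
At nearest $25: Dube $134,400; Halvorsen $241,150; Petrov $95,425; Chaudhri $209,575. Sum = $680,550.
Sum already equals the total — no adjustment.

Dube: $134,400 · Halvorsen: $241,150 · Petrov: $95,425 · Chaudhri: $209,575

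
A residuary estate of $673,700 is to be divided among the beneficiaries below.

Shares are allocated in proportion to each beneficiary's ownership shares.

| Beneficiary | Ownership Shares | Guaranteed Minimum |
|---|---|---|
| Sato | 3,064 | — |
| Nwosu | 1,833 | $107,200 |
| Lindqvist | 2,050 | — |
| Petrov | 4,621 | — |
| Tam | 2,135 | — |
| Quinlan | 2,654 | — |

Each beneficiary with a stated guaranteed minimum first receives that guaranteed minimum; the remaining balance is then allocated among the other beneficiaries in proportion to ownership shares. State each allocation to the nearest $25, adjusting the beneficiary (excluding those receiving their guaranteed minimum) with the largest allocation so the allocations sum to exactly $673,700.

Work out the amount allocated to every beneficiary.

Minimums first: Nwosu $107,200. Balance $566,500.
Balance split over remaining ownership shares 14,524: Sato 119,509.50 → $119,500; Lindqvist 79,959.03 → $79,950; Petrov 180,239.36 → $180,250; Tam 83,274.41 → $83,275; Quinlan 103,517.69 → $103,525.

Sato: $119,500 · Nwosu: $107,200 · Lindqvist: $79,950 · Petrov: $180,250 · Tam: $83,275 · Quinlan: $103,525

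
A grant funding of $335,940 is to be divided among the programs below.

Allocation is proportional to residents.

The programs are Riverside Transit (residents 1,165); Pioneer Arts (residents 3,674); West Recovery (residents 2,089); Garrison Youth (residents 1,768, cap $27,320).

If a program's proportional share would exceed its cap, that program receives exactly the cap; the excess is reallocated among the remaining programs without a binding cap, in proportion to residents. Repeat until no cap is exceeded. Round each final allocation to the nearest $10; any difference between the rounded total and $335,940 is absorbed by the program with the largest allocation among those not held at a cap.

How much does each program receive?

Riverside Transit: $51,900 · Pioneer Arts: $163,660 · West Recovery: $93,060 · Garrison Youth: $27,320

Residents total: 8,696.
Unconstrained shares: Riverside Transit 45,005.76; Pioneer Arts 141,932.33; West Recovery 80,701.32; Garrison Youth 68,300.59.
Cap binds for Garrison Youth ($27,320); balance $308,620 reallocated over remaining residents 6,928.
Shares after redistribution: Riverside Transit 51,896.98 → $51,900; Pioneer Arts 163,664.82 → $163,660; West Recovery 93,058.20 → $93,060.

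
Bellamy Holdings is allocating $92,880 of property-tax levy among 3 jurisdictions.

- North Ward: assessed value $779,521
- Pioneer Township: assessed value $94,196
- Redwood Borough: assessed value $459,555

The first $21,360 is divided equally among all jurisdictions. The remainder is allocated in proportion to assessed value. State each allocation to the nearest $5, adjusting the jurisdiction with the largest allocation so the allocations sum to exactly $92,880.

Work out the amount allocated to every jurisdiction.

North Ward: $48,935 · Pioneer Township: $12,175 · Redwood Borough: $31,770

$21,360 shared equally gives $7,120 per jurisdiction.
Remainder $71,520 by assessed value (total 1,333,272): North Ward 41,815.43 → $41,815; Pioneer Township 5,052.91 → $5,055; Redwood Borough 24,651.66 → $24,650.
Totals: North Ward $7,120 + $41,815 = $48,935; Pioneer Township $7,120 + $5,055 = $12,175; Redwood Borough $7,120 + $24,650 = $31,770.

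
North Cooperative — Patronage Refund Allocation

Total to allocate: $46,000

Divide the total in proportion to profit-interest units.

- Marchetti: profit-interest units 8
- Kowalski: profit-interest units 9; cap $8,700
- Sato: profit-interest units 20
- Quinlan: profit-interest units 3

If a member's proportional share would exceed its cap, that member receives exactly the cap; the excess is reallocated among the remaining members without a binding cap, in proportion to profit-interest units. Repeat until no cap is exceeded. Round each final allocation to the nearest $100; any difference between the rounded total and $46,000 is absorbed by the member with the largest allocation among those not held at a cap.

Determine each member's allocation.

Combined profit-interest units = 40.
Proportional shares (ignoring caps): Marchetti 9,200.00; Kowalski 10,350.00; Sato 23,000.00; Quinlan 3,450.00.
Cap binds for Kowalski ($8,700); remaining pool $37,300 reallocated over remaining profit-interest units 31.
Redistributed shares: Marchetti 9,625.81 → $9,600; Sato 24,064.52 → $24,100; Quinlan 3,609.68 → $3,600.

Marchetti: $9,600 · Kowalski: $8,700 · Sato: $24,100 · Quinlan: $3,600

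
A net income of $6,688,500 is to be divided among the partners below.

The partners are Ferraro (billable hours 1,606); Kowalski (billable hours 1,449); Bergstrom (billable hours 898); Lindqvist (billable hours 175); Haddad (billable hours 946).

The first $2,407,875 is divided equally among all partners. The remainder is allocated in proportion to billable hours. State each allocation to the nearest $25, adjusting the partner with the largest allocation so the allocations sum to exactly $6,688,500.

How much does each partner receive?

$2,407,875 shared equally gives $481,575 per partner.
Remainder $4,280,625 by billable hours (total 5,074): Ferraro 1,354,884.46 → $1,354,875; Kowalski 1,222,433.11 → $1,222,425; Bergstrom 757,587.95 → $757,600; Lindqvist 147,636.85 → $147,625; Haddad 798,082.63 → $798,075.
Rounding difference +$25 on remainder applied to Ferraro.
Totals: Ferraro $481,575 + $1,354,900 = $1,836,475; Kowalski $481,575 + $1,222,425 = $1,704,000; Bergstrom $481,575 + $757,600 = $1,239,175; Lindqvist $481,575 + $147,625 = $629,200; Haddad $481,575 + $798,075 = $1,279,650.

Ferraro: $1,836,475 · Kowalski: $1,704,000 · Bergstrom: $1,239,175 · Lindqvist: $629,200 · Haddad: $1,279,650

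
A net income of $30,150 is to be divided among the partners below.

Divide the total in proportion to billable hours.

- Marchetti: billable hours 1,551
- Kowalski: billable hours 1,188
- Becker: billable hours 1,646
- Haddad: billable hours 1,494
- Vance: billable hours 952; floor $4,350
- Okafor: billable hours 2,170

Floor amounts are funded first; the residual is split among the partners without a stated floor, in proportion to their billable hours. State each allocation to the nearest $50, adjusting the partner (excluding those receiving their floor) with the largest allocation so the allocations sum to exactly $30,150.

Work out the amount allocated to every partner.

Minimums first: Vance $4,350. Balance $25,800.
Balance split over remaining billable hours 8,049: Marchetti 4,971.52 → $4,950; Kowalski 3,807.98 → $3,800; Becker 5,276.03 → $5,300; Haddad 4,788.82 → $4,800; Okafor 6,955.65 → $6,950.

Marchetti: $4,950 | Kowalski: $3,800 | Becker: $5,300 | Haddad: $4,800 | Vance: $4,350 | Okafor: $6,950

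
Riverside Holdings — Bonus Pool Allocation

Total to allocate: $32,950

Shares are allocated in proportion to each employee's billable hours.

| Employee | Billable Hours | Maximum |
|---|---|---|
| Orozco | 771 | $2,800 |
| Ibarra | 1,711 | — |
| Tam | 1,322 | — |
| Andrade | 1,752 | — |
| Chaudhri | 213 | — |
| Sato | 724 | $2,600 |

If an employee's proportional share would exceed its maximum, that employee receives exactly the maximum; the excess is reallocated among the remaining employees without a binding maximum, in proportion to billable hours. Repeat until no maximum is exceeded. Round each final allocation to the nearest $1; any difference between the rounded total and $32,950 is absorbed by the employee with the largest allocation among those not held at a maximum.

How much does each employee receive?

Orozco: $2,800; Ibarra: $9,431; Tam: $7,287; Andrade: $9,658; Chaudhri: $1,174; Sato: $2,600

Sum of billable hours: 6,493.
Pro-rata shares before constraints: Orozco 3,912.59; Ibarra 8,682.80; Tam 6,708.75; Andrade 8,890.87; Chaudhri 1,080.91; Sato 3,674.08.
Capped: Orozco ($2,800), Sato ($2,600); balance $27,550 reallocated over remaining billable hours 4,998.
Shares after redistribution: Ibarra 9,431.38 → $9,431; Tam 7,287.13 → $7,287; Andrade 9,657.38 → $9,657; Chaudhri 1,174.10 → $1,174.
Rounding difference +$1 applied to Andrade → $9,658.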